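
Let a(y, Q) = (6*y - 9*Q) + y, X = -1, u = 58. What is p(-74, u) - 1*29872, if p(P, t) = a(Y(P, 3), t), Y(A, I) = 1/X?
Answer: -30401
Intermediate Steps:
Y(A, I) = -1 (Y(A, I) = 1/(-1) = -1)
a(y, Q) = -9*Q + 7*y (a(y, Q) = (-9*Q + 6*y) + y = -9*Q + 7*y)
p(P, t) = -7 - 9*t (p(P, t) = -9*t + 7*(-1) = -9*t - 7 = -7 - 9*t)
p(-74, u) - 1*29872 = (-7 - 9*58) - 1*29872 = (-7 - 522) - 29872 = -529 - 29872 = -30401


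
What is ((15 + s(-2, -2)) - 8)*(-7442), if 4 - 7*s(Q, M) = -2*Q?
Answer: -52094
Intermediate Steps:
s(Q, M) = 4/7 + 2*Q/7 (s(Q, M) = 4/7 - (-2)*Q/7 = 4/7 + 2*Q/7)
((15 + s(-2, -2)) - 8)*(-7442) = ((15 + (4/7 + (2/7)*(-2))) - 8)*(-7442) = ((15 + (4/7 - 4/7)) - 8)*(-7442) = ((15 + 0) - 8)*(-7442) = (15 - 8)*(-7442) = 7*(-7442) = -52094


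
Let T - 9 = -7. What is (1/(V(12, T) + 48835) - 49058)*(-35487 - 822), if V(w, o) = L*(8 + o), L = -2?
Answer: 6688582189317/3755 ≈ 1.7812e+9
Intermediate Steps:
T = 2 (T = 9 - 7 = 2)
V(w, o) = -16 - 2*o (V(w, o) = -2*(8 + o) = -16 - 2*o)
(1/(V(12, T) + 48835) - 49058)*(-35487 - 822) = (1/((-16 - 2*2) + 48835) - 49058)*(-35487 - 822) = (1/((-16 - 4) + 48835) - 49058)*(-36309) = (1/(-20 + 48835) - 49058)*(-36309) = (1/48815 - 49058)*(-36309) = -2394766269/48815*(-36309) = 6688582189317/3755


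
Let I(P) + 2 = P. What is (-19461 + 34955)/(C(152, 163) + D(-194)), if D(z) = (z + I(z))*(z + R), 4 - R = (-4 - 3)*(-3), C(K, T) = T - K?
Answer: 15494/82301 ≈ 0.18826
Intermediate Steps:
I(P) = -2 + P
R = -17 (R = 4 - (-4 - 3)*(-3) = 4 - (-7)*(-3) = 4 - 1*21 = 4 - 21 = -17)
D(z) = (-17 + z)*(-2 + 2*z) (D(z) = (z + (-2 + z))*(z - 17) = (-2 + 2*z)*(-17 + z) = (-17 + z)*(-2 + 2*z))
(-19461 + 34955)/(C(152, 163) + D(-194)) = (-19461 + 34955)/((163 - 1*152) + (34 - 36*(-194) + 2*(-194)²)) = 15494/((163 - 152) + (34 + 6984 + 2*37636)) = 15494/(11 + (34 + 6984 + 75272)) = 15494/(11 + 82290) = 15494/82301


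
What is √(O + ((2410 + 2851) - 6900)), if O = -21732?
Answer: I*√23371 ≈ 152.88*I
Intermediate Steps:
√(O + ((2410 + 2851) - 6900)) = √(-21732 + ((2410 + 2851) - 6900)) = √(-21732 + (5261 - 6900)) = √(-21732 - 1639) = √(-23371) = I*√23371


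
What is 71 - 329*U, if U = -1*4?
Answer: 1387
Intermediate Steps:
U = -4
71 - 329*U = 71 - 329*(-4) = 71 - 47*(-28) = 71 + 1316 = 1387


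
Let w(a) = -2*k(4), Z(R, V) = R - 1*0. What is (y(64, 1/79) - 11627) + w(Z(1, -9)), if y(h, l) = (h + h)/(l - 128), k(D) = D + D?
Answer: -117732485/10111 ≈ -11644.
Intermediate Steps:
Z(R, V) = R (Z(R, V) = R + 0 = R)
k(D) = 2*D
y(h, l) = 2*h/(-128 + l) (y(h, l) = (2*h)/(-128 + l) = 2*h/(-128 + l))
w(a) = -16 (w(a) = -4*4 = -2*8 = -16)
(y(64, 1/79) - 11627) + w(Z(1, -9)) = (2*64/(-128 + 1/79) - 11627) - 16 = (2*64/(-10111/79) - 11627) - 16 = (2*64*(-79/10111) - 11627) - 16 = (-10112/10111 - 11627) - 16 = -117570709/10111 - 16 = -117732485/10111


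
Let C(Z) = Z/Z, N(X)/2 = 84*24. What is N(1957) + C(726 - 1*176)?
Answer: 4033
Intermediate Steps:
N(X) = 4032 (N(X) = 2*(84*24) = 2*2016 = 4032)
C(Z) = 1
N(1957) + C(726 - 1*176) = 4032 + 1 = 4033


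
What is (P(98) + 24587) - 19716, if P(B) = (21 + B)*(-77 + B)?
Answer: 7370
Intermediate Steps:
P(B) = (-77 + B)*(21 + B)
(P(98) + 24587) - 19716 = ((-1617 + 98² - 56*98) + 24587) - 19716 = ((-1617 + 9604 - 5488) + 24587) - 19716 = (2499 + 24587) - 19716 = 27086 - 19716 = 7370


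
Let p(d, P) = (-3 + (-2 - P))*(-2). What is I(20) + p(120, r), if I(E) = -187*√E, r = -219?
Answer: -428 - 374*√5 ≈ -1264.3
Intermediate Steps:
p(d, P) = 10 + 2*P (p(d, P) = (-5 - P)*(-2) = 10 + 2*P)
I(20) + p(120, r) = -374*√5 + (10 + 2*(-219)) = -374*√5 + (10 - 438) = -374*√5 - 428 = -428 - 374*√5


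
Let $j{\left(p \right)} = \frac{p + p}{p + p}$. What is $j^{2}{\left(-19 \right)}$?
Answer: $1$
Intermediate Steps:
$j{\left(p \right)} = 1$ ($j{\left(p \right)} = \frac{2 p}{2 p} = 2 p \frac{1}{2 p} = 1$)
$j^{2}{\left(-19 \right)} = 1^{2} = 1$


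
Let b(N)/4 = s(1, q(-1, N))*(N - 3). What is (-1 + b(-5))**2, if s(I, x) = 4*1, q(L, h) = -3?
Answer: 16641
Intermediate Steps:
s(I, x) = 4
b(N) = -48 + 16*N (b(N) = 4*(4*(N - 3)) = 4*(4*(-3 + N)) = 4*(-12 + 4*N) = -48 + 16*N)
(-1 + b(-5))**2 = (-1 + (-48 + 16*(-5)))**2 = (-1 + (-48 - 80))**2 = (-1 - 128)**2 = (-129)**2 = 16641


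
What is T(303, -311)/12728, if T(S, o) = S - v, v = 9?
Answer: 147/6364 ≈ 0.023099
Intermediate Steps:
T(S, o) = -9 + S (T(S, o) = S - 1*9 = S - 9 = -9 + S)
T(303, -311)/12728 = (-9 + 303)/12728 = 294*(1/12728) = 147/6364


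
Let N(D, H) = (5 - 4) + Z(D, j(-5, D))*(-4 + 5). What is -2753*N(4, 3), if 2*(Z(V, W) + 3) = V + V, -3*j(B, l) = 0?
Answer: -5506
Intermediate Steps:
j(B, l) = 0 (j(B, l) = -1/3*0 = 0)
Z(V, W) = -3 + V (Z(V, W) = -3 + (V + V)/2 = -3 + (2*V)/2 = -3 + V)
N(D, H) = -2 + D (N(D, H) = (5 - 4) + (-3 + D)*(-4 + 5) = 1 + (-3 + D)*1 = 1 + (-3 + D) = -2 + D)
-2753*N(4, 3) = -2753*(-2 + 4) = -2753*2 = -5506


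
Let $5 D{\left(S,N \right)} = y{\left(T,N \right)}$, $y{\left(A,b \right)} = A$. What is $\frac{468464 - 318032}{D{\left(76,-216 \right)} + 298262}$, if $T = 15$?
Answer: $\frac{150432}{298265} \approx 0.50436$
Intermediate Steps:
$D{\left(S,N \right)} = 3$ ($D{\left(S,N \right)} = \frac{1}{5} \cdot 15 = 3$)
$\frac{468464 - 318032}{D{\left(76,-216 \right)} + 298262} = \frac{468464 - 318032}{3 + 298262} = \frac{150432}{298265}$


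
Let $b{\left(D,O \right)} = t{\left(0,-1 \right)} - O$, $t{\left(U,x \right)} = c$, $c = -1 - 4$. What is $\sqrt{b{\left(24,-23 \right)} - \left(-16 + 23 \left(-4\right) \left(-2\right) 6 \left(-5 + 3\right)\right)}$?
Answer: $\sqrt{2242} \approx 47.35$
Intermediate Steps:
$c = -5$ ($c = -1 - 4 = -5$)
$t{\left(U,x \right)} = -5$
$b{\left(D,O \right)} = -5 - O$
$\sqrt{b{\left(24,-23 \right)} - \left(-16 + 23 \left(-4\right) \left(-2\right) 6 \left(-5 + 3\right)\right)} = \sqrt{\left(-5 - -23\right) - \left(-16 + 23 \left(-4\right) \left(-2\right) 6 \left(-5 + 3\right)\right)} = \sqrt{\left(-5 + 23\right) - \left(-16 + 23 \cdot 8 \cdot 6 \left(-2\right)\right)} = \sqrt{18 - \left(-16 + 23 \cdot 48 \left(-2\right)\right)} = \sqrt{18 + \left(16 - -2208\right)} = \sqrt{18 + \left(16 + 2208\right)} = \sqrt{18 + 2224} = \sqrt{2242}$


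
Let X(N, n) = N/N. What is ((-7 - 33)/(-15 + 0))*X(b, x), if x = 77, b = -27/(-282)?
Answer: 8/3 ≈ 2.6667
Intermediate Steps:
b = 9/94 (b = -27*(-1/282) = 9/94 ≈ 0.095745)
X(N, n) = 1
((-7 - 33)/(-15 + 0))*X(b, x) = ((-7 - 33)/(-15 + 0))*1 = -40/(-15)*1 = -40*(-1/15)*1 = (8/3)*1 = 8/3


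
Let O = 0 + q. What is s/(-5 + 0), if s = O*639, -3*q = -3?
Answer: -639/5 ≈ -127.80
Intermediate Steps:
q = 1 (q = -⅓*(-3) = 1)
O = 1 (O = 0 + 1 = 1)
s = 639 (s = 1*639 = 639)
s/(-5 + 0) = 639/(-5 + 0) = 639/(-5) = -⅕*639 = -639/5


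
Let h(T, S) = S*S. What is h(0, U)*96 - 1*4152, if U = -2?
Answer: -3768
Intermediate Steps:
h(T, S) = S²
h(0, U)*96 - 1*4152 = (-2)²*96 - 1*4152 = 4*96 - 4152 = 384 - 4152 = -3768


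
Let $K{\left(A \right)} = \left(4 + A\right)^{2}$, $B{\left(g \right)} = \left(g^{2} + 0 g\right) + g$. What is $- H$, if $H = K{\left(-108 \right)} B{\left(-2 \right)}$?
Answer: $-21632$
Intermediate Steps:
$B{\left(g \right)} = g + g^{2}$ ($B{\left(g \right)} = \left(g^{2} + 0\right) + g = g^{2} + g = g + g^{2}$)
$H = 21632$ ($H = \left(4 - 108\right)^{2} \left(- 2 \left(1 - 2\right)\right) = \left(-104\right)^{2} \left(\left(-2\right) \left(-1\right)\right) = 10816 \cdot 2 = 21632$)
$- H = \left(-1\right) 21632 = -21632$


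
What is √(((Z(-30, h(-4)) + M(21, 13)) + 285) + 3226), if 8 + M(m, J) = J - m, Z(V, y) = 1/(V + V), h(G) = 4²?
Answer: √3145485/30 ≈ 59.118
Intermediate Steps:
h(G) = 16
Z(V, y) = 1/(2*V)
M(m, J) = -8 + J - m (M(m, J) = -8 + (J - m) = -8 + J - m)
√(((Z(-30, h(-4)) + M(21, 13)) + 285) + 3226) = √((((½)/(-30) + (-8 + 13 - 1*21)) + 285) + 3226) = √((((½)*(-1/30) + (-8 + 13 - 21)) + 285) + 3226) = √(((-1/60 - 16) + 285) + 3226) = √((-961/60 + 285) + 3226) = √(16139/60 + 3226) = √(209699/60) = √3145485/30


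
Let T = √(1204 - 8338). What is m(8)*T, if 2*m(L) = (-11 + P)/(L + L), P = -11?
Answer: -11*I*√7134/16 ≈ -58.068*I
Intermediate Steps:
T = I*√7134 (T = √(-7134) = I*√7134 ≈ 84.463*I)
m(L) = -11/(2*L) (m(L) = ((-11 - 11)/(L + L))/2 = (-22*1/(2*L))/2 = (-11/L)/2 = -11/(2*L))
m(8)*T = (-11/2/8)*(I*√7134) = (-11/2*⅛)*(I*√7134) = -11*I*√7134/16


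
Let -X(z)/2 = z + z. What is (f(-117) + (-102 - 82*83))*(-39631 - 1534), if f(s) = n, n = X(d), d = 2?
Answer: 284697140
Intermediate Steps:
X(z) = -4*z (X(z) = -2*(z + z) = -4*z)
n = -8 (n = -4*2 = -8)
f(s) = -8
(f(-117) + (-102 - 82*83))*(-39631 - 1534) = (-8 + (-102 - 82*83))*(-39631 - 1534) = (-8 + (-102 - 6806))*(-41165) = (-8 - 6908)*(-41165) = -6916*(-41165) = 284697140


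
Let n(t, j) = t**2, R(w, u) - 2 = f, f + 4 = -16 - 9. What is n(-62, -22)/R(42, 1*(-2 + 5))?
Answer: -3844/27 ≈ -142.37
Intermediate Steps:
f = -29 (f = -4 + (-16 - 9) = -4 - 25 = -29)
R(w, u) = -27 (R(w, u) = 2 - 29 = -27)
n(-62, -22)/R(42, 1*(-2 + 5)) = (-62)**2/(-27) = 3844*(-1/27) = -3844/27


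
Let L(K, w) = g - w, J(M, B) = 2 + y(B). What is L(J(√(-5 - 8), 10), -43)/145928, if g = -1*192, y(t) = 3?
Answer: -149/145928 ≈ -0.0010211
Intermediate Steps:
g = -192
J(M, B) = 5 (J(M, B) = 2 + 3 = 5)
L(K, w) = -192 - w
L(J(√(-5 - 8), 10), -43)/145928 = (-192 - 1*(-43))/145928 = (-192 + 43)*(1/145928) = -149*1/145928 = -149/145928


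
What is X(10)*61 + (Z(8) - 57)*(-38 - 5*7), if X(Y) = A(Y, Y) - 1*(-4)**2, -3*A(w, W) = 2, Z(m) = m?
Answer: 7681/3 ≈ 2560.3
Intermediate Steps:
A(w, W) = -2/3 (A(w, W) = -1/3*2 = -2/3)
X(Y) = -50/3 (X(Y) = -2/3 - 1*(-4)**2 = -2/3 - 1*16 = -2/3 - 16 = -50/3)
X(10)*61 + (Z(8) - 57)*(-38 - 5*7) = -50/3*61 + (8 - 57)*(-38 - 5*7) = -3050/3 - 49*(-38 - 35) = -3050/3 - 49*(-73) = -3050/3 + 3577 = 7681/3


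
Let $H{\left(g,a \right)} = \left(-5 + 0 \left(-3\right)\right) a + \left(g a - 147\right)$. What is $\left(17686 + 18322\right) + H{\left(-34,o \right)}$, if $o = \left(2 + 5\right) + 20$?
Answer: $34808$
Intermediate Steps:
$o = 27$ ($o = 7 + 20 = 27$)
$H{\left(g,a \right)} = -147 - 5 a + a g$ ($H{\left(g,a \right)} = \left(-5 + 0\right) a + \left(a g - 147\right) = - 5 a + \left(-147 + a g\right) = -147 - 5 a + a g$)
$\left(17686 + 18322\right) + H{\left(-34,o \right)} = \left(17686 + 18322\right) - 1200 = 36008 - 1200 = 34808$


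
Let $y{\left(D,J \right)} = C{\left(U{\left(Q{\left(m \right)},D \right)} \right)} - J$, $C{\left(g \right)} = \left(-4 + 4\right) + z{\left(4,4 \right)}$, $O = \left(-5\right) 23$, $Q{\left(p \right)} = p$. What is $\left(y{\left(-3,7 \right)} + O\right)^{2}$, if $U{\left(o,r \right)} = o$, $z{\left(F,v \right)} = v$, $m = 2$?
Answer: $13924$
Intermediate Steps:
$O = -115$
$C{\left(g \right)} = 4$ ($C{\left(g \right)} = \left(-4 + 4\right) + 4 = 0 + 4 = 4$)
$y{\left(D,J \right)} = 4 - J$
$\left(y{\left(-3,7 \right)} + O\right)^{2} = \left(\left(4 - 7\right) - 115\right)^{2} = \left(-3 - 115\right)^{2} = \left(-118\right)^{2} = 13924$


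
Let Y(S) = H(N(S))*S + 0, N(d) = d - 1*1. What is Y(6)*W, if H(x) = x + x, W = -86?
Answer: -5160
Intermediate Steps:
N(d) = -1 + d (N(d) = d - 1 = -1 + d)
H(x) = 2*x
Y(S) = S*(-2 + 2*S) (Y(S) = (2*(-1 + S))*S + 0 = (-2 + 2*S)*S + 0 = S*(-2 + 2*S) + 0 = S*(-2 + 2*S))
Y(6)*W = (2*6*(-1 + 6))*(-86) = (2*6*5)*(-86) = 60*(-86) = -5160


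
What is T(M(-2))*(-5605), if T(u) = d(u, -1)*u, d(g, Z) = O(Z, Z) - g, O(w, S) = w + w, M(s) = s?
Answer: 0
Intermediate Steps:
O(w, S) = 2*w
d(g, Z) = -g + 2*Z (d(g, Z) = 2*Z - g = -g + 2*Z)
T(u) = u*(-2 - u) (T(u) = (-u + 2*(-1))*u = (-u - 2)*u = (-2 - u)*u = u*(-2 - u))
T(M(-2))*(-5605) = -1*(-2)*(2 - 2)*(-5605) = -1*(-2)*0*(-5605) = 0*(-5605) = 0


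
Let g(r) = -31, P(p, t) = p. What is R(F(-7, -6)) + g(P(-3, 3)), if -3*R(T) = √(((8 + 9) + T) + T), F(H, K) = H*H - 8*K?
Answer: -31 - √211/3 ≈ -35.842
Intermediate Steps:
F(H, K) = H² - 8*K
R(T) = -√(17 + 2*T)/3 (R(T) = -√(((8 + 9) + T) + T)/3 = -√((17 + T) + T)/3 = -√(17 + 2*T)/3)
R(F(-7, -6)) + g(P(-3, 3)) = -√(17 + 2*((-7)² - 8*(-6)))/3 - 31 = -√(17 + 2*(49 + 48))/3 - 31 = -√(17 + 2*97)/3 - 31 = -√(17 + 194)/3 - 31 = -√211/3 - 31 = -31 - √211/3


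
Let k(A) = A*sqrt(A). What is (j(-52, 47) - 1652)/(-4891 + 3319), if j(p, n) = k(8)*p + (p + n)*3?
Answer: 1667/1572 + 208*sqrt(2)/393 ≈ 1.8089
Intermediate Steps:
k(A) = A**(3/2)
j(p, n) = 3*n + 3*p + 16*p*sqrt(2) (j(p, n) = 8**(3/2)*p + (p + n)*3 = (16*sqrt(2))*p + (n + p)*3 = 16*p*sqrt(2) + (3*n + 3*p) = 3*n + 3*p + 16*p*sqrt(2))
(j(-52, 47) - 1652)/(-4891 + 3319) = ((3*47 + 3*(-52) + 16*(-52)*sqrt(2)) - 1652)/(-4891 + 3319) = ((141 - 156 - 832*sqrt(2)) - 1652)/(-1572) = ((-15 - 832*sqrt(2)) - 1652)*(-1/1572) = (-1667 - 832*sqrt(2))*(-1/1572) = 1667/1572 + 208*sqrt(2)/393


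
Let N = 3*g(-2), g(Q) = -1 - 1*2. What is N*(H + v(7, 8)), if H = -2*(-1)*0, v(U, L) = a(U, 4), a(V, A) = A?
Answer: -36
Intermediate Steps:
v(U, L) = 4
g(Q) = -3 (g(Q) = -1 - 2 = -3)
N = -9 (N = 3*(-3) = -9)
H = 0 (H = 2*0 = 0)
N*(H + v(7, 8)) = -9*(0 + 4) = -9*4 = -36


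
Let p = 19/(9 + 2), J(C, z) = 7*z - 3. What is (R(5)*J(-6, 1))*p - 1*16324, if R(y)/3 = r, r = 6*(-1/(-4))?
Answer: -179222/11 ≈ -16293.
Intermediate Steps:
J(C, z) = -3 + 7*z
p = 19/11 ≈ 1.7273
r = 3/2 (r = 6*(-1*(-1/4)) = 6*(1/4) = 3/2 ≈ 1.5000)
R(y) = 9/2 (R(y) = 3*(3/2) = 9/2)
(R(5)*J(-6, 1))*p - 1*16324 = (9*(-3 + 7*1)/2)*(19/11) - 1*16324 = (9*(-3 + 7)/2)*(19/11) - 16324 = ((9/2)*4)*(19/11) - 16324 = 18*(19/11) - 16324 = 342/11 - 16324 = -179222/11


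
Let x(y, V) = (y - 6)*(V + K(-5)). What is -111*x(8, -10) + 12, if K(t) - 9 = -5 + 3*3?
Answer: -654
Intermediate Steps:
K(t) = 13 (K(t) = 9 + (-5 + 3*3) = 9 + (-5 + 9) = 9 + 4 = 13)
x(y, V) = (-6 + y)*(13 + V) (x(y, V) = (y - 6)*(V + 13) = (-6 + y)*(13 + V))
-111*x(8, -10) + 12 = -111*(-78 - 6*(-10) + 13*8 - 10*8) + 12 = -111*(-78 + 60 + 104 - 80) + 12 = -111*6 + 12 = -666 + 12 = -654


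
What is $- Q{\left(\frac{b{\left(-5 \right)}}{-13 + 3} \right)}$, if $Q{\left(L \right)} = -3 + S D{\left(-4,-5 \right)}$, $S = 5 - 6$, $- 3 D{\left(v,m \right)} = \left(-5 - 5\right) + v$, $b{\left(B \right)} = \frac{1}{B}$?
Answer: $\frac{23}{3} \approx 7.6667$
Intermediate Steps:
$D{\left(v,m \right)} = \frac{10}{3} - \frac{v}{3}$ ($D{\left(v,m \right)} = - \frac{\left(-5 - 5\right) + v}{3} = - \frac{-10 + v}{3} = \frac{10}{3} - \frac{v}{3}$)
$S = -1$ ($S = 5 - 6 = -1$)
$Q{\left(L \right)} = - \frac{23}{3}$ ($Q{\left(L \right)} = -3 - \left(\frac{10}{3} - - \frac{4}{3}\right) = -3 - \left(\frac{10}{3} + \frac{4}{3}\right) = -3 - \frac{14}{3} = - \frac{23}{3}$)
$- Q{\left(\frac{b{\left(-5 \right)}}{-13 + 3} \right)} = \left(-1\right) \left(- \frac{23}{3}\right) = \frac{23}{3}$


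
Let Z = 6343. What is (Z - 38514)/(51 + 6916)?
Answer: -32171/6967 ≈ -4.6176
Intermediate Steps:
(Z - 38514)/(51 + 6916) = (6343 - 38514)/(51 + 6916) = -32171/6967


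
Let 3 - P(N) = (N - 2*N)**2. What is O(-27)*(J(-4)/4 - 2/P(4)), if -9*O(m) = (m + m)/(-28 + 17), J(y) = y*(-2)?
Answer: -168/143 ≈ -1.1748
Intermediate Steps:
J(y) = -2*y
O(m) = 2*m/99 (O(m) = -(m + m)/(9*(-28 + 17)) = -2*m/(9*(-11)) = -2*m*(-1)/(9*11) = -(-2)*m/99 = 2*m/99)
P(N) = 3 - N**2 (P(N) = 3 - (N - 2*N)**2 = 3 - (-N)**2 = 3 - N**2)
O(-27)*(J(-4)/4 - 2/P(4)) = ((2/99)*(-27))*(-2*(-4)/4 - 2/(3 - 1*4**2)) = -6*(8*(1/4) - 2/(3 - 1*16))/11 = -6*(2 - 2/(3 - 16))/11 = -6*(2 - 2/(-13))/11 = -6*(2 - 2*(-1/13))/11 = -6*(2 + 2/13)/11 = -6/11*28/13 = -168/143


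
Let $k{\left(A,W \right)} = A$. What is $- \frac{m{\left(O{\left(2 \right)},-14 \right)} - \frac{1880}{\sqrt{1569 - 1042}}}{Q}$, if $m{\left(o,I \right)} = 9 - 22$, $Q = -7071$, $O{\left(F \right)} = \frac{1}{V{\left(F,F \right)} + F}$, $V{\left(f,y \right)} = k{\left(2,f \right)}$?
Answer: $- \frac{13}{7071} - \frac{1880 \sqrt{527}}{3726417} \approx -0.01342$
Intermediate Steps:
$V{\left(f,y \right)} = 2$
$O{\left(F \right)} = \frac{1}{2 + F}$
$m{\left(o,I \right)} = -13$
$- \frac{m{\left(O{\left(2 \right)},-14 \right)} - \frac{1880}{\sqrt{1569 - 1042}}}{Q} = - \frac{-13 - \frac{1880}{\sqrt{1569 - 1042}}}{-7071} = - \frac{\left(-13 - \frac{1880}{\sqrt{527}}\right) \left(-1\right)}{7071} = - \frac{\left(-13 - 1880 \frac{\sqrt{527}}{527}\right) \left(-1\right)}{7071} = - \frac{\left(-13 - \frac{1880 \sqrt{527}}{527}\right) \left(-1\right)}{7071} = - (\frac{13}{7071} + \frac{1880 \sqrt{527}}{3726417}) = - \frac{13}{7071} - \frac{1880 \sqrt{527}}{3726417}$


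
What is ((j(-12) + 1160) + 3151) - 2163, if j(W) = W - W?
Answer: 2148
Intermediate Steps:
j(W) = 0
((j(-12) + 1160) + 3151) - 2163 = ((0 + 1160) + 3151) - 2163 = (1160 + 3151) - 2163 = 4311 - 2163 = 2148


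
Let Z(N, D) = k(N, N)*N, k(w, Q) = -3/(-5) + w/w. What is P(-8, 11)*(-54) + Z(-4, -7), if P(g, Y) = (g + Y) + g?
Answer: 1318/5 ≈ 263.60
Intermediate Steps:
k(w, Q) = 8/5 (k(w, Q) = -3*(-1/5) + 1 = 3/5 + 1 = 8/5)
P(g, Y) = Y + 2*g (P(g, Y) = (Y + g) + g = Y + 2*g)
Z(N, D) = 8*N/5
P(-8, 11)*(-54) + Z(-4, -7) = (11 + 2*(-8))*(-54) + (8/5)*(-4) = (11 - 16)*(-54) - 32/5 = -5*(-54) - 32/5 = 270 - 32/5 = 1318/5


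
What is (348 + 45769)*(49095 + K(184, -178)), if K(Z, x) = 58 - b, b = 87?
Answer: 2262776722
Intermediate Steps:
K(Z, x) = -29 (K(Z, x) = 58 - 1*87 = 58 - 87 = -29)
(348 + 45769)*(49095 + K(184, -178)) = (348 + 45769)*(49095 - 29) = 46117*49066 = 2262776722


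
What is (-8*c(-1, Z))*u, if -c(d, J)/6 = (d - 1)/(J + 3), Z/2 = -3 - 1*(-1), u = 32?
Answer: 3072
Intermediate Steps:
Z = -4 (Z = 2*(-3 - 1*(-1)) = 2*(-3 + 1) = 2*(-2) = -4)
c(d, J) = -6*(-1 + d)/(3 + J) (c(d, J) = -6*(d - 1)/(J + 3) = -6*(-1 + d)/(3 + J))
(-8*c(-1, Z))*u = -48*(1 - 1*(-1))/(3 - 4)*32 = -48*(1 + 1)/(-1)*32 = -48*(-1)*2*32 = -8*(-12)*32 = 96*32 = 3072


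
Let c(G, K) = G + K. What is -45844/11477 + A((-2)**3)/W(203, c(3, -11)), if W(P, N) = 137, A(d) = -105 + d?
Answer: -7577529/1572349 ≈ -4.8192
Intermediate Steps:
-45844/11477 + A((-2)**3)/W(203, c(3, -11)) = -45844/11477 + (-105 + (-2)**3)/137 = -45844*1/11477 + (-105 - 8)*(1/137) = -45844/11477 - 113*1/137 = -45844/11477 - 113/137 = -7577529/1572349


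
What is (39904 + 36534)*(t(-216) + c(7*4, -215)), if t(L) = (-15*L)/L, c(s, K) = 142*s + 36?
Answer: 305522686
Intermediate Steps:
c(s, K) = 36 + 142*s
t(L) = -15
(39904 + 36534)*(t(-216) + c(7*4, -215)) = (39904 + 36534)*(-15 + (36 + 142*(7*4))) = 76438*(-15 + (36 + 142*28)) = 76438*(-15 + (36 + 3976)) = 76438*(-15 + 4012) = 76438*3997 = 305522686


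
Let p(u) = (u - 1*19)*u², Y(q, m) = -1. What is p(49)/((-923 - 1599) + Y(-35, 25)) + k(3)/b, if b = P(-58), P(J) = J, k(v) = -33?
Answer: -47063/1682 ≈ -27.980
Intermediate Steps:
p(u) = u²*(-19 + u) (p(u) = (u - 19)*u² = (-19 + u)*u² = u²*(-19 + u))
b = -58
p(49)/((-923 - 1599) + Y(-35, 25)) + k(3)/b = (49²*(-19 + 49))/((-923 - 1599) - 1) - 33/(-58) = (2401*30)/(-2522 - 1) - 33*(-1/58) = 72030/(-2523) + 33/58 = 72030*(-1/2523) + 33/58 = -24010/841 + 33/58 = -47063/1682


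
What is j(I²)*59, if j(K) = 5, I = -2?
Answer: 295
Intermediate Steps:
j(I²)*59 = 5*59 = 295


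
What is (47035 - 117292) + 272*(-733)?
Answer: -269633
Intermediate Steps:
(47035 - 117292) + 272*(-733) = -70257 - 199376 = -269633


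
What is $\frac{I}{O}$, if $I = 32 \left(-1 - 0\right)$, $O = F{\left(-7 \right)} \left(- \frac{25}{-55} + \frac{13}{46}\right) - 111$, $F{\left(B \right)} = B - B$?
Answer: $\frac{32}{111} \approx 0.28829$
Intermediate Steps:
$F{\left(B \right)} = 0$
$O = -111$ ($O = 0 \left(- \frac{25}{-55} + \frac{13}{46}\right) - 111 = 0 \left(\left(-25\right) \left(- \frac{1}{55}\right) + 13 \cdot \frac{1}{46}\right) - 111 = 0 \left(\frac{5}{11} + \frac{13}{46}\right) - 111 = 0 \cdot \frac{373}{506} - 111 = 0 - 111 = -111$)
$I = -32$ ($I = 32 \left(-1 + 0\right) = 32 \left(-1\right) = -32$)
$\frac{I}{O} = - \frac{32}{-111} = \left(-32\right) \left(- \frac{1}{111}\right) = \frac{32}{111}$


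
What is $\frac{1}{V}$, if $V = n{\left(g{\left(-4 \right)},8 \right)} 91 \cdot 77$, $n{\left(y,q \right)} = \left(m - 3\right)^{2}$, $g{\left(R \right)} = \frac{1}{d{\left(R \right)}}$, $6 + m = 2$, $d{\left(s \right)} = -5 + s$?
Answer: $\frac{1}{343343} \approx 2.9125 \cdot 10^{-6}$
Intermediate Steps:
$m = -4$ ($m = -6 + 2 = -4$)
$g{\left(R \right)} = \frac{1}{-5 + R}$
$n{\left(y,q \right)} = 49$ ($n{\left(y,q \right)} = \left(-4 - 3\right)^{2} = \left(-7\right)^{2} = 49$)
$V = 343343$ ($V = 49 \cdot 91 \cdot 77 = 4459 \cdot 77 = 343343$)
$\frac{1}{V} = \frac{1}{343343}$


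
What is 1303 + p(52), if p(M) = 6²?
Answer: 1339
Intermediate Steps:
p(M) = 36
1303 + p(52) = 1303 + 36 = 1339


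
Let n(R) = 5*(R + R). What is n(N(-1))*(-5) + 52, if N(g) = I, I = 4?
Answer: -148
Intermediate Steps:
N(g) = 4
n(R) = 10*R (n(R) = 5*(2*R) = 10*R)
n(N(-1))*(-5) + 52 = (10*4)*(-5) + 52 = 40*(-5) + 52 = -200 + 52 = -148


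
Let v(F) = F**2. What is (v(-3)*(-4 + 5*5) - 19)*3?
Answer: 510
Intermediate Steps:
(v(-3)*(-4 + 5*5) - 19)*3 = ((-3)**2*(-4 + 5*5) - 19)*3 = (9*(-4 + 25) - 19)*3 = (9*21 - 19)*3 = (189 - 19)*3 = 170*3 = 510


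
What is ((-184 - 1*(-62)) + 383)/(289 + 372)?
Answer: 261/661 ≈ 0.39486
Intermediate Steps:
((-184 - 1*(-62)) + 383)/(289 + 372) = ((-184 + 62) + 383)/661 = (-122 + 383)*(1/661) = 261*(1/661) = 261/661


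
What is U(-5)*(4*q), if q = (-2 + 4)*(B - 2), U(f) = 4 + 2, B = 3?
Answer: 48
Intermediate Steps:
U(f) = 6
q = 2 (q = (-2 + 4)*(3 - 2) = 2*1 = 2)
U(-5)*(4*q) = 6*(4*2) = 6*8 = 48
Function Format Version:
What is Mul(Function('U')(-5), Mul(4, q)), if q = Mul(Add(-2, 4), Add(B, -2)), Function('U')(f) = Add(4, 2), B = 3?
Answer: 48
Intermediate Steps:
Function('U')(f) = 6
q = 2 (q = Mul(Add(-2, 4), Add(3, -2)) = Mul(2, 1) = 2)
Mul(Function('U')(-5), Mul(4, q)) = Mul(6, Mul(4, 2)) = Mul(6, 8) = 48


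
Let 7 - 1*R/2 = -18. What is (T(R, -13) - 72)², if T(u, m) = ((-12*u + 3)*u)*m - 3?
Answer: 150524600625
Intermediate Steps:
R = 50 (R = 14 - 2*(-18) = 14 + 36 = 50)
T(u, m) = -3 + m*u*(3 - 12*u) (T(u, m) = ((3 - 12*u)*u)*m - 3 = (u*(3 - 12*u))*m - 3 = m*u*(3 - 12*u) - 3 = -3 + m*u*(3 - 12*u))
(T(R, -13) - 72)² = ((-3 - 12*(-13)*50² + 3*(-13)*50) - 72)² = ((-3 - 12*(-13)*2500 - 1950) - 72)² = ((-3 + 390000 - 1950) - 72)² = (388047 - 72)² = 387975² = 150524600625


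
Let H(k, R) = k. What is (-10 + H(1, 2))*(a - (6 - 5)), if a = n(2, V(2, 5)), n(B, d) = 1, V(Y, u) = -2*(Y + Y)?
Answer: 0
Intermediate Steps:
V(Y, u) = -4*Y
a = 1
(-10 + H(1, 2))*(a - (6 - 5)) = (-10 + 1)*(1 - (6 - 5)) = -9*(1 - 1*1) = -9*(1 - 1) = -9*0 = 0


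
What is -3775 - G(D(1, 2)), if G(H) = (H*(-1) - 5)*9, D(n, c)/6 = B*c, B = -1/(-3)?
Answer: -3694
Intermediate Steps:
B = 1/3 (B = -1*(-1/3) = 1/3 ≈ 0.33333)
D(n, c) = 2*c (D(n, c) = 6*(c/3) = 2*c)
G(H) = -45 - 9*H (G(H) = (-H - 5)*9 = (-5 - H)*9 = -45 - 9*H)
-3775 - G(D(1, 2)) = -3775 - (-45 - 18*2) = -3775 - (-45 - 9*4) = -3775 - (-45 - 36) = -3775 - 1*(-81) = -3775 + 81 = -3694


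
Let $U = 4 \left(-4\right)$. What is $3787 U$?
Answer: $-60592$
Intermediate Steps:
$U = -16$
$3787 U = 3787 \left(-16\right) = -60592$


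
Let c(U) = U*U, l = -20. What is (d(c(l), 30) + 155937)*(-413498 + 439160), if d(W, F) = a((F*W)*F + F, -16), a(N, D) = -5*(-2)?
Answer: 4001911914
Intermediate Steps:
c(U) = U²
a(N, D) = 10
d(W, F) = 10
(d(c(l), 30) + 155937)*(-413498 + 439160) = (10 + 155937)*(-413498 + 439160) = 155947*25662 = 4001911914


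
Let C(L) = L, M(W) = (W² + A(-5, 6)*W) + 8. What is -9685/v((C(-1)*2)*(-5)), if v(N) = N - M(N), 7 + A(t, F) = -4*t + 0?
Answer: 9685/228 ≈ 42.478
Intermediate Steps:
A(t, F) = -7 - 4*t (A(t, F) = -7 + (-4*t + 0) = -7 - 4*t)
M(W) = 8 + W² + 13*W (M(W) = (W² + (-7 - 4*(-5))*W) + 8 = (W² + (-7 + 20)*W) + 8 = (W² + 13*W) + 8 = 8 + W² + 13*W)
v(N) = -8 - N² - 12*N (v(N) = N - (8 + N² + 13*N) = N + (-8 - N² - 13*N) = -8 - N² - 12*N)
-9685/v((C(-1)*2)*(-5)) = -9685/(-8 - (-1*2*(-5))² - 12*(-1*2)*(-5)) = -9685/(-8 - (-2*(-5))² - (-24)*(-5)) = -9685/(-8 - 1*10² - 12*10) = -9685/(-8 - 1*100 - 120) = -9685/(-8 - 100 - 120) = -9685/(-228) = -9685*(-1/228) = 9685/228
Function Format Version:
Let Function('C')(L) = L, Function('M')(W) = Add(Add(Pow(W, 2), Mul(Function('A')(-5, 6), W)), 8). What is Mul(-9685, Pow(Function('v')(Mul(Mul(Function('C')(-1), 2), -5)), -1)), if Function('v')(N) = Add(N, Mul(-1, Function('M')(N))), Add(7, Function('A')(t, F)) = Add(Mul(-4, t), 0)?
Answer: Rational(9685, 228) ≈ 42.478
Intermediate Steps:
Function('A')(t, F) = Add(-7, Mul(-4, t)) (Function('A')(t, F) = Add(-7, Add(Mul(-4, t), 0)) = Add(-7, Mul(-4, t)))
Function('M')(W) = Add(8, Pow(W, 2), Mul(13, W)) (Function('M')(W) = Add(Add(Pow(W, 2), Mul(Add(-7, Mul(-4, -5)), W)), 8) = Add(Add(Pow(W, 2), Mul(Add(-7, 20), W)), 8) = Add(Add(Pow(W, 2), Mul(13, W)), 8) = Add(8, Pow(W, 2), Mul(13, W)))
Function('v')(N) = Add(-8, Mul(-1, Pow(N, 2)), Mul(-12, N)) (Function('v')(N) = Add(N, Mul(-1, Add(8, Pow(N, 2), Mul(13, N)))) = Add(N, Add(-8, Mul(-1, Pow(N, 2)), Mul(-13, N))) = Add(-8, Mul(-1, Pow(N, 2)), Mul(-12, N)))
Mul(-9685, Pow(Function('v')(Mul(Mul(Function('C')(-1), 2), -5)), -1)) = Mul(-9685, Pow(Add(-8, Mul(-1, Pow(Mul(Mul(-1, 2), -5), 2)), Mul(-12, Mul(Mul(-1, 2), -5))), -1)) = Mul(-9685, Pow(Add(-8, Mul(-1, Pow(Mul(-2, -5), 2)), Mul(-12, Mul(-2, -5))), -1)) = Mul(-9685, Pow(Add(-8, Mul(-1, Pow(10, 2)), Mul(-12, 10)), -1)) = Mul(-9685, Pow(Add(-8, Mul(-1, 100), -120), -1)) = Mul(-9685, Pow(Add(-8, -100, -120), -1)) = Mul(-9685, Pow(-228, -1)) = Mul(-9685, Rational(-1, 228)) = Rational(9685, 228)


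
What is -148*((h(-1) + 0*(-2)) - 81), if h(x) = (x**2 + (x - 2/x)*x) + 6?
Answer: 11100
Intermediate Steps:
h(x) = 6 + x**2 + x*(x - 2/x) (h(x) = (x**2 + (x - 2/x)*x) + 6 = (x**2 + x*(x - 2/x)) + 6 = 6 + x**2 + x*(x - 2/x))
-148*((h(-1) + 0*(-2)) - 81) = -148*(((4 + 2*(-1)**2) + 0*(-2)) - 81) = -148*(((4 + 2*1) + 0) - 81) = -148*(((4 + 2) + 0) - 81) = -148*((6 + 0) - 81) = -148*(6 - 81) = -148*(-75) = 11100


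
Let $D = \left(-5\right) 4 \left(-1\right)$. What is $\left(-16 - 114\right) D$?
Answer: $-2600$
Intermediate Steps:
$D = 20$ ($D = \left(-20\right) \left(-1\right) = 20$)
$\left(-16 - 114\right) D = \left(-16 - 114\right) 20 = \left(-130\right) 20 = -2600$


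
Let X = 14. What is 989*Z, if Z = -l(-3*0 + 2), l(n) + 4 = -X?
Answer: 17802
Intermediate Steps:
l(n) = -18 (l(n) = -4 - 1*14 = -4 - 14 = -18)
Z = 18 (Z = -1*(-18) = 18)
989*Z = 989*18 = 17802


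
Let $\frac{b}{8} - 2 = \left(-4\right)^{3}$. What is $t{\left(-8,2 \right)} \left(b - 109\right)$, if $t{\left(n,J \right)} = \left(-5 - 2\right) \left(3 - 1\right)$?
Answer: $8470$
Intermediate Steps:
$t{\left(n,J \right)} = -14$ ($t{\left(n,J \right)} = \left(-7\right) 2 = -14$)
$b = -496$ ($b = 16 + 8 \left(-4\right)^{3} = 16 + 8 \left(-64\right) = 16 - 512 = -496$)
$t{\left(-8,2 \right)} \left(b - 109\right) = - 14 \left(-496 - 109\right) = \left(-14\right) \left(-605\right) = 8470$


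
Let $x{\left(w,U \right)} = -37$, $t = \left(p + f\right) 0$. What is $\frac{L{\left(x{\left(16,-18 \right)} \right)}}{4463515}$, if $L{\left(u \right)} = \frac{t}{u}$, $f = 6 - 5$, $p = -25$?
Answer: $0$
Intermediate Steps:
$f = 1$ ($f = 6 - 5 = 1$)
$t = 0$ ($t = \left(-25 + 1\right) 0 = \left(-24\right) 0 = 0$)
$L{\left(u \right)} = 0$ ($L{\left(u \right)} = \frac{0}{u} = 0$)
$\frac{L{\left(x{\left(16,-18 \right)} \right)}}{4463515} = \frac{0}{4463515} = 0 \cdot \frac{1}{4463515} = 0$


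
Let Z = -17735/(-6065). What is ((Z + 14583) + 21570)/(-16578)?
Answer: -21928568/10054557 ≈ -2.1810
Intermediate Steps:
Z = 3547/1213 (Z = -17735*(-1/6065) = 3547/1213 ≈ 2.9242)
((Z + 14583) + 21570)/(-16578) = ((3547/1213 + 14583) + 21570)/(-16578) = (17692726/1213 + 21570)*(-1/16578) = (43857136/1213)*(-1/16578) = -21928568/10054557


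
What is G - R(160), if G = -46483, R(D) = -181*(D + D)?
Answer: 11437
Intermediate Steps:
R(D) = -362*D
G - R(160) = -46483 - (-362)*160 = -46483 - 1*(-57920) = -46483 + 57920 = 11437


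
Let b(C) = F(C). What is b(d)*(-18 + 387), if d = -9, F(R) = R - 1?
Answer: -3690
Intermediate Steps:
F(R) = -1 + R
b(C) = -1 + C
b(d)*(-18 + 387) = (-1 - 9)*(-18 + 387) = -10*369 = -3690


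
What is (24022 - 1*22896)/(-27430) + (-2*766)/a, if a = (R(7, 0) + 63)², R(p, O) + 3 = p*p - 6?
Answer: -26984247/145502435 ≈ -0.18546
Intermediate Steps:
R(p, O) = -9 + p² (R(p, O) = -3 + (p*p - 6) = -3 + (p² - 6) = -3 + (-6 + p²) = -9 + p²)
a = 10609 (a = ((-9 + 7²) + 63)² = ((-9 + 49) + 63)² = (40 + 63)² = 103² = 10609)
(24022 - 1*22896)/(-27430) + (-2*766)/a = (24022 - 1*22896)/(-27430) - 2*766/10609 = (24022 - 22896)*(-1/27430) - 1532*1/10609 = 1126*(-1/27430) - 1532/10609 = -563/13715 - 1532/10609 = -26984247/145502435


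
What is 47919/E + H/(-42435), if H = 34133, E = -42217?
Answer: -3474435626/1791478395 ≈ -1.9394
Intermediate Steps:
47919/E + H/(-42435) = 47919/(-42217) + 34133/(-42435) = 47919*(-1/42217) + 34133*(-1/42435) = -47919/42217 - 34133/42435 = -3474435626/1791478395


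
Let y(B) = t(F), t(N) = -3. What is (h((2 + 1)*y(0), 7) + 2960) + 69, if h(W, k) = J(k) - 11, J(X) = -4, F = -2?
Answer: 3014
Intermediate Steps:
y(B) = -3
h(W, k) = -15 (h(W, k) = -4 - 11 = -15)
(h((2 + 1)*y(0), 7) + 2960) + 69 = (-15 + 2960) + 69 = 2945 + 69 = 3014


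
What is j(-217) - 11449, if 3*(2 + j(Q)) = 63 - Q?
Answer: -34073/3 ≈ -11358.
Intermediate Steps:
j(Q) = 19 - Q/3 (j(Q) = -2 + (63 - Q)/3 = -2 + (21 - Q/3) = 19 - Q/3)
j(-217) - 11449 = (19 - 1/3*(-217)) - 11449 = (19 + 217/3) - 11449 = 274/3 - 11449 = -34073/3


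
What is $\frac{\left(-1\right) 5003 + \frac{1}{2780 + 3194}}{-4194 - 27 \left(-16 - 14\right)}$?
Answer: $\frac{29887921}{20216016} \approx 1.4784$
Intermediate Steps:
$\frac{\left(-1\right) 5003 + \frac{1}{2780 + 3194}}{-4194 - 27 \left(-16 - 14\right)} = \frac{-5003 + \frac{1}{5974}}{-4194 - -810} = \frac{-5003 + \frac{1}{5974}}{-4194 + 810} = - \frac{29887921}{5974 \left(-3384\right)} = \left(- \frac{29887921}{5974}\right) \left(- \frac{1}{3384}\right) = \frac{29887921}{20216016}$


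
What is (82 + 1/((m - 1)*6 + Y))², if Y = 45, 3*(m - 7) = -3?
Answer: 37834801/5625 ≈ 6726.2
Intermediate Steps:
m = 6 (m = 7 + (⅓)*(-3) = 7 - 1 = 6)
(82 + 1/((m - 1)*6 + Y))² = (82 + 1/((6 - 1)*6 + 45))² = (82 + 1/(5*6 + 45))² = (82 + 1/(30 + 45))² = (82 + 1/75)² = (6151/75)² = 37834801/5625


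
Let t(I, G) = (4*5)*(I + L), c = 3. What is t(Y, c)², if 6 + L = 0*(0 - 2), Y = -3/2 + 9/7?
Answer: 756900/49 ≈ 15447.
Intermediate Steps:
Y = -3/14 (Y = -3*½ + 9*(⅐) = -3/2 + 9/7 = -3/14 ≈ -0.21429)
L = -6 (L = -6 + 0*(0 - 2) = -6 + 0*(-2) = -6 + 0 = -6)
t(I, G) = -120 + 20*I (t(I, G) = (4*5)*(I - 6) = 20*(-6 + I) = -120 + 20*I)
t(Y, c)² = (-120 + 20*(-3/14))² = (-120 - 30/7)² = (-870/7)² = 756900/49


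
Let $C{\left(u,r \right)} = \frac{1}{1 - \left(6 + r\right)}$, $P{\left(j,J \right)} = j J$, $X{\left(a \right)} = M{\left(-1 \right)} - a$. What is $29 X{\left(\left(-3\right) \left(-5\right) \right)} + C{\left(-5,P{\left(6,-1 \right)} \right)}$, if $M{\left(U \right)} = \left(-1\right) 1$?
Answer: $-463$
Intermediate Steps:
$M{\left(U \right)} = -1$
$X{\left(a \right)} = -1 - a$
$P{\left(j,J \right)} = J j$
$C{\left(u,r \right)} = \frac{1}{-5 - r}$
$29 X{\left(\left(-3\right) \left(-5\right) \right)} + C{\left(-5,P{\left(6,-1 \right)} \right)} = 29 \left(-1 - \left(-3\right) \left(-5\right)\right) - \frac{1}{5 - 6} = 29 \left(-1 - 15\right) - \frac{1}{5 - 6} = 29 \left(-1 - 15\right) - \frac{1}{-1} = 29 \left(-16\right) - -1 = -464 + 1 = -463$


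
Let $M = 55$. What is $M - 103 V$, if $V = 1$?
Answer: $-48$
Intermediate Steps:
$M - 103 V = 55 - 103 = -48$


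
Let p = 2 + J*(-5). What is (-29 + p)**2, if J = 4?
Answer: 2209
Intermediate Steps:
p = -18 (p = 2 + 4*(-5) = 2 - 20 = -18)
(-29 + p)**2 = (-29 - 18)**2 = (-47)**2 = 2209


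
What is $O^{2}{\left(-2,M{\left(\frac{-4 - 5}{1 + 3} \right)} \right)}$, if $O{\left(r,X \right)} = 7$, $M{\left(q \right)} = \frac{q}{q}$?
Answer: $49$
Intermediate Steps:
$M{\left(q \right)} = 1$
$O^{2}{\left(-2,M{\left(\frac{-4 - 5}{1 + 3} \right)} \right)} = 7^{2} = 49$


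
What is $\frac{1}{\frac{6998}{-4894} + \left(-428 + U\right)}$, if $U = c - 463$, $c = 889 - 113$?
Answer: $- \frac{2447}{284904} \approx -0.0085889$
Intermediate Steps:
$c = 776$ ($c = 889 - 113 = 776$)
$U = 313$ ($U = 776 - 463 = 313$)
$\frac{1}{\frac{6998}{-4894} + \left(-428 + U\right)} = \frac{1}{\frac{6998}{-4894} + \left(-428 + 313\right)} = \frac{1}{6998 \left(- \frac{1}{4894}\right) - 115} = \frac{1}{- \frac{3499}{2447} - 115} = \frac{1}{- \frac{284904}{2447}} = - \frac{2447}{284904}$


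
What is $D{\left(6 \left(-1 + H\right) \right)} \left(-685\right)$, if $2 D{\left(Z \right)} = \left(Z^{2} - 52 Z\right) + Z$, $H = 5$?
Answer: $221940$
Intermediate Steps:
$D{\left(Z \right)} = \frac{Z^{2}}{2} - \frac{51 Z}{2}$ ($D{\left(Z \right)} = \frac{\left(Z^{2} - 52 Z\right) + Z}{2} = \frac{Z^{2} - 51 Z}{2} = \frac{Z^{2}}{2} - \frac{51 Z}{2}$)
$D{\left(6 \left(-1 + H\right) \right)} \left(-685\right) = \frac{6 \left(-1 + 5\right) \left(-51 + 6 \left(-1 + 5\right)\right)}{2} \left(-685\right) = \frac{6 \cdot 4 \left(-51 + 6 \cdot 4\right)}{2} \left(-685\right) = \frac{1}{2} \cdot 24 \left(-51 + 24\right) \left(-685\right) = \frac{1}{2} \cdot 24 \left(-27\right) \left(-685\right) = \left(-324\right) \left(-685\right) = 221940$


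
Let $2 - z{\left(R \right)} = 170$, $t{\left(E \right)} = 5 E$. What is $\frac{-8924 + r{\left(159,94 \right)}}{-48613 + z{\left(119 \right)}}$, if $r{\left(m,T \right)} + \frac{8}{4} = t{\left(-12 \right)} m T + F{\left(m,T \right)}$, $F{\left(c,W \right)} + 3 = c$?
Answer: $\frac{905530}{48781} \approx 18.563$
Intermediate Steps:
$F{\left(c,W \right)} = -3 + c$
$z{\left(R \right)} = -168$ ($z{\left(R \right)} = 2 - 170 = -168$)
$r{\left(m,T \right)} = -5 + m - 60 T m$ ($r{\left(m,T \right)} = -2 + \left(5 \left(-12\right) m T + \left(-3 + m\right)\right) = -2 + \left(- 60 m T + \left(-3 + m\right)\right) = -2 - \left(3 - m + 60 T m\right) = -5 + m - 60 T m$)
$\frac{-8924 + r{\left(159,94 \right)}}{-48613 + z{\left(119 \right)}} = \frac{-8924 - \left(-154 + 896760\right)}{-48613 - 168} = \frac{-8924 - 896606}{-48781} = \left(-8924 - 896606\right) \left(- \frac{1}{48781}\right) = \left(-905530\right) \left(- \frac{1}{48781}\right) = \frac{905530}{48781}$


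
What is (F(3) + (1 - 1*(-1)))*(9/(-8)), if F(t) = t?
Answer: -45/8 ≈ -5.6250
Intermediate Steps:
(F(3) + (1 - 1*(-1)))*(9/(-8)) = (3 + (1 - 1*(-1)))*(9/(-8)) = (3 + (1 + 1))*(9*(-⅛)) = (3 + 2)*(-9/8) = 5*(-9/8) = -45/8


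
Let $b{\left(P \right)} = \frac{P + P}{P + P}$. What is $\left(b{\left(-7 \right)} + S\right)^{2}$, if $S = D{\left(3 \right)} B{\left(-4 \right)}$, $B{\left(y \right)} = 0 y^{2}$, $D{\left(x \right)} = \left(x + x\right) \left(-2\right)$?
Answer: $1$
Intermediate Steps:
$D{\left(x \right)} = - 4 x$ ($D{\left(x \right)} = 2 x \left(-2\right) = - 4 x$)
$b{\left(P \right)} = 1$ ($b{\left(P \right)} = \frac{2 P}{2 P} = 2 P \frac{1}{2 P} = 1$)
$B{\left(y \right)} = 0$
$S = 0$ ($S = \left(-4\right) 3 \cdot 0 = \left(-12\right) 0 = 0$)
$\left(b{\left(-7 \right)} + S\right)^{2} = \left(1 + 0\right)^{2} = 1^{2} = 1$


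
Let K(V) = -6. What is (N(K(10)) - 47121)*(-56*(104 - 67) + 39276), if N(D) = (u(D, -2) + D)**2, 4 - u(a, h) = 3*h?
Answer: -1752494420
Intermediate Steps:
u(a, h) = 4 - 3*h
N(D) = (10 + D)**2 (N(D) = ((4 - 3*(-2)) + D)**2 = ((4 + 6) + D)**2 = (10 + D)**2)
(N(K(10)) - 47121)*(-56*(104 - 67) + 39276) = ((10 - 6)**2 - 47121)*(-56*(104 - 67) + 39276) = (4**2 - 47121)*(-56*37 + 39276) = (16 - 47121)*(-2072 + 39276) = -47105*37204 = -1752494420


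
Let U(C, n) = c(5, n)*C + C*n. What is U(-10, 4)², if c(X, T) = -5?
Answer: 100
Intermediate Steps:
U(C, n) = -5*C + C*n
U(-10, 4)² = (-10*(-5 + 4))² = (-10*(-1))² = 10² = 100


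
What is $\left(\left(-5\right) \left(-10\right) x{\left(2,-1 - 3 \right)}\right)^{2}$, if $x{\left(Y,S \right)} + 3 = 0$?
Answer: $22500$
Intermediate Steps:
$x{\left(Y,S \right)} = -3$ ($x{\left(Y,S \right)} = -3 + 0 = -3$)
$\left(\left(-5\right) \left(-10\right) x{\left(2,-1 - 3 \right)}\right)^{2} = \left(\left(-5\right) \left(-10\right) \left(-3\right)\right)^{2} = \left(50 \left(-3\right)\right)^{2} = \left(-150\right)^{2} = 22500$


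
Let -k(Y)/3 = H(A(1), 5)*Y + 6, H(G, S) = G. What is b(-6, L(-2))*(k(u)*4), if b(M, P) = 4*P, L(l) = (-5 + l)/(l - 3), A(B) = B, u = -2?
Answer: -1344/5 ≈ -268.80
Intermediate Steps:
L(l) = (-5 + l)/(-3 + l)
k(Y) = -18 - 3*Y (k(Y) = -3*(1*Y + 6) = -3*(Y + 6) = -3*(6 + Y) = -18 - 3*Y)
b(-6, L(-2))*(k(u)*4) = (4*((-5 - 2)/(-3 - 2)))*((-18 - 3*(-2))*4) = (4*(-7/(-5)))*((-18 + 6)*4) = (4*(-1/5*(-7)))*(-12*4) = (4*(7/5))*(-48) = (28/5)*(-48) = -1344/5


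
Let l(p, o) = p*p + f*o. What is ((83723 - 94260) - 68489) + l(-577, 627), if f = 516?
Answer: 577435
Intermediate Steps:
l(p, o) = p² + 516*o (l(p, o) = p*p + 516*o = p² + 516*o)
((83723 - 94260) - 68489) + l(-577, 627) = ((83723 - 94260) - 68489) + ((-577)² + 516*627) = (-10537 - 68489) + (332929 + 323532) = -79026 + 656461 = 577435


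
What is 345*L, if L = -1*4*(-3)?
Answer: 4140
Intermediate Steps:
L = 12 (L = -4*(-3) = 12)
345*L = 345*12 = 4140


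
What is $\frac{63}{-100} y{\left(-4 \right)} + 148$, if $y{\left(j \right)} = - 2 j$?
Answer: $\frac{3574}{25} \approx 142.96$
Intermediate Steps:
$\frac{63}{-100} y{\left(-4 \right)} + 148 = \frac{63}{-100} \left(\left(-2\right) \left(-4\right)\right) + 148 = 63 \left(- \frac{1}{100}\right) 8 + 148 = \left(- \frac{63}{100}\right) 8 + 148 = - \frac{126}{25} + 148 = \frac{3574}{25}$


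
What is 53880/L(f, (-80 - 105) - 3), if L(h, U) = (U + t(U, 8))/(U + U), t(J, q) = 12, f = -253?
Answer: 1266180/11 ≈ 1.1511e+5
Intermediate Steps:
L(h, U) = (12 + U)/(2*U) (L(h, U) = (U + 12)/(U + U) = (12 + U)/((2*U)) = (12 + U)*(1/(2*U)) = (12 + U)/(2*U))
53880/L(f, (-80 - 105) - 3) = 53880/(((12 + ((-80 - 105) - 3))/(2*((-80 - 105) - 3)))) = 53880/(((12 + (-185 - 3))/(2*(-185 - 3)))) = 53880/(((½)*(12 - 188)/(-188))) = 53880/(((½)*(-1/188)*(-176))) = 53880/(22/47) = 53880*(47/22) = 1266180/11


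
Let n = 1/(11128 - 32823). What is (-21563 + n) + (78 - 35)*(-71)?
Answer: -534044121/21695 ≈ -24616.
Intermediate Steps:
n = -1/21695 (n = 1/(-21695) = -1/21695 ≈ -4.6094e-5)
(-21563 + n) + (78 - 35)*(-71) = (-21563 - 1/21695) + (78 - 35)*(-71) = -467809286/21695 + 43*(-71) = -467809286/21695 - 3053 = -534044121/21695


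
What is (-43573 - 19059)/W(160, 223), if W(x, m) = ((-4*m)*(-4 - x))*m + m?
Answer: -62632/32622447 ≈ -0.0019199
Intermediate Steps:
W(x, m) = m - 4*m²*(-4 - x) (W(x, m) = (-4*m*(-4 - x))*m + m = -4*m²*(-4 - x) + m = m - 4*m²*(-4 - x))
(-43573 - 19059)/W(160, 223) = (-43573 - 19059)/((223*(1 + 16*223 + 4*223*160))) = -62632*1/(223*(1 + 3568 + 142720)) = -62632/(223*146289) = -62632/32622447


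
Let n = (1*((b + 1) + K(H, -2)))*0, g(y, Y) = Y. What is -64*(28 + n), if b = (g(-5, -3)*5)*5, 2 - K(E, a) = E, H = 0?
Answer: -1792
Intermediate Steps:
K(E, a) = 2 - E
b = -75 (b = -3*5*5 = -15*5 = -75)
n = 0 (n = (1*((-75 + 1) + (2 - 1*0)))*0 = (1*(-74 + (2 + 0)))*0 = (1*(-74 + 2))*0 = (1*(-72))*0 = -72*0 = 0)
-64*(28 + n) = -64*(28 + 0) = -64*28 = -1792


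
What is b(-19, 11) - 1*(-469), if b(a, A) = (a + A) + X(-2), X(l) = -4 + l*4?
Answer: 449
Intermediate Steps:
X(l) = -4 + 4*l
b(a, A) = -12 + A + a (b(a, A) = (a + A) + (-4 + 4*(-2)) = (A + a) + (-4 - 8) = (A + a) - 12 = -12 + A + a)
b(-19, 11) - 1*(-469) = (-12 + 11 - 19) - 1*(-469) = -20 + 469 = 449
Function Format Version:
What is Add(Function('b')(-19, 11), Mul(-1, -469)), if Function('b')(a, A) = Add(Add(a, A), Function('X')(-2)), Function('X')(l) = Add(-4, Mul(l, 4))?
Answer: 449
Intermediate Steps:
Function('X')(l) = Add(-4, Mul(4, l))
Function('b')(a, A) = Add(-12, A, a) (Function('b')(a, A) = Add(Add(a, A), Add(-4, Mul(4, -2))) = Add(Add(A, a), Add(-4, -8)) = Add(Add(A, a), -12) = Add(-12, A, a))
Add(Function('b')(-19, 11), Mul(-1, -469)) = Add(Add(-12, 11, -19), Mul(-1, -469)) = Add(-20, 469) = 449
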